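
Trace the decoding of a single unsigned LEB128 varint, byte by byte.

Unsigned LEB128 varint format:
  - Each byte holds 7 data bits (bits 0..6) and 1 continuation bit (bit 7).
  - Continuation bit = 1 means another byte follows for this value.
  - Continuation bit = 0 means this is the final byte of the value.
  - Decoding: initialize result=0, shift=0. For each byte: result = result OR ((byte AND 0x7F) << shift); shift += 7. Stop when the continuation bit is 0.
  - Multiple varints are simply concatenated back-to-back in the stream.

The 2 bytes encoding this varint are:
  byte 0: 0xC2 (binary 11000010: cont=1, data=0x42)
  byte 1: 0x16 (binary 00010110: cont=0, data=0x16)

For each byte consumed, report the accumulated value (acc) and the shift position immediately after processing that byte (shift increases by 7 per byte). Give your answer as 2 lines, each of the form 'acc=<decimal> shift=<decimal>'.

byte 0=0xC2: payload=0x42=66, contrib = 66<<0 = 66; acc -> 66, shift -> 7
byte 1=0x16: payload=0x16=22, contrib = 22<<7 = 2816; acc -> 2882, shift -> 14

Answer: acc=66 shift=7
acc=2882 shift=14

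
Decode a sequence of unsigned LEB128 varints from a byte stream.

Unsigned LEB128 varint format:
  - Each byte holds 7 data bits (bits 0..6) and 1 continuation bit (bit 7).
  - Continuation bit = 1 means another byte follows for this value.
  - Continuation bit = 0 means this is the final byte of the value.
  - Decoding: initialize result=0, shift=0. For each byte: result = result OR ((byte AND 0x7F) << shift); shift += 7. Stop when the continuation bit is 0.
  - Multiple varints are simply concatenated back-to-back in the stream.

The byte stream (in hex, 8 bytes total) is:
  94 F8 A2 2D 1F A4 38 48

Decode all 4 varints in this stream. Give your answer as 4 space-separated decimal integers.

  byte[0]=0x94 cont=1 payload=0x14=20: acc |= 20<<0 -> acc=20 shift=7
  byte[1]=0xF8 cont=1 payload=0x78=120: acc |= 120<<7 -> acc=15380 shift=14
  byte[2]=0xA2 cont=1 payload=0x22=34: acc |= 34<<14 -> acc=572436 shift=21
  byte[3]=0x2D cont=0 payload=0x2D=45: acc |= 45<<21 -> acc=94944276 shift=28 [end]
Varint 1: bytes[0:4] = 94 F8 A2 2D -> value 94944276 (4 byte(s))
  byte[4]=0x1F cont=0 payload=0x1F=31: acc |= 31<<0 -> acc=31 shift=7 [end]
Varint 2: bytes[4:5] = 1F -> value 31 (1 byte(s))
  byte[5]=0xA4 cont=1 payload=0x24=36: acc |= 36<<0 -> acc=36 shift=7
  byte[6]=0x38 cont=0 payload=0x38=56: acc |= 56<<7 -> acc=7204 shift=14 [end]
Varint 3: bytes[5:7] = A4 38 -> value 7204 (2 byte(s))
  byte[7]=0x48 cont=0 payload=0x48=72: acc |= 72<<0 -> acc=72 shift=7 [end]
Varint 4: bytes[7:8] = 48 -> value 72 (1 byte(s))

Answer: 94944276 31 7204 72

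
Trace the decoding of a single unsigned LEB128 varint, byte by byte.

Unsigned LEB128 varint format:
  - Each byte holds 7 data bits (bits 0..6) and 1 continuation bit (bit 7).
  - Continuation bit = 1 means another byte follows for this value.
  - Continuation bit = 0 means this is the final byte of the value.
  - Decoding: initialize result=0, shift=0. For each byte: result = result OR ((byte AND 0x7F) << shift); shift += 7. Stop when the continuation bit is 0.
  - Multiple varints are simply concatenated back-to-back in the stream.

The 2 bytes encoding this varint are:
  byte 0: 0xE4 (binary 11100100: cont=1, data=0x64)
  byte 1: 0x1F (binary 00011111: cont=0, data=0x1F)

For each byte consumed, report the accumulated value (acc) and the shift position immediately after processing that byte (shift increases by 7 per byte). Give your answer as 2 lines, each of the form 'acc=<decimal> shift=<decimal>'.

byte 0=0xE4: payload=0x64=100, contrib = 100<<0 = 100; acc -> 100, shift -> 7
byte 1=0x1F: payload=0x1F=31, contrib = 31<<7 = 3968; acc -> 4068, shift -> 14

Answer: acc=100 shift=7
acc=4068 shift=14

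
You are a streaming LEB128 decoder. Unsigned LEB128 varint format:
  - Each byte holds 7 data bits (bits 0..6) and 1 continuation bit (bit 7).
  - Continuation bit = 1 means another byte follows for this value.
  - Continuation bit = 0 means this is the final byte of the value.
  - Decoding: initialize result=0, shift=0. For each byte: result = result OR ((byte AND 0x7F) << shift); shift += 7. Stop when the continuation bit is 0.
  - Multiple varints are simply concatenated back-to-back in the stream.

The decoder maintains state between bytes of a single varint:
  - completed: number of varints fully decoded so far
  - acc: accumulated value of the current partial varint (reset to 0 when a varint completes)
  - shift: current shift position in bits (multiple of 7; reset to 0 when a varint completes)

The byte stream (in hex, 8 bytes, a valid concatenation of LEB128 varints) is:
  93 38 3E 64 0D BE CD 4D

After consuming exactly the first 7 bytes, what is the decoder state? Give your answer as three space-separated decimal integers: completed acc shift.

byte[0]=0x93 cont=1 payload=0x13: acc |= 19<<0 -> completed=0 acc=19 shift=7
byte[1]=0x38 cont=0 payload=0x38: varint #1 complete (value=7187); reset -> completed=1 acc=0 shift=0
byte[2]=0x3E cont=0 payload=0x3E: varint #2 complete (value=62); reset -> completed=2 acc=0 shift=0
byte[3]=0x64 cont=0 payload=0x64: varint #3 complete (value=100); reset -> completed=3 acc=0 shift=0
byte[4]=0x0D cont=0 payload=0x0D: varint #4 complete (value=13); reset -> completed=4 acc=0 shift=0
byte[5]=0xBE cont=1 payload=0x3E: acc |= 62<<0 -> completed=4 acc=62 shift=7
byte[6]=0xCD cont=1 payload=0x4D: acc |= 77<<7 -> completed=4 acc=9918 shift=14

Answer: 4 9918 14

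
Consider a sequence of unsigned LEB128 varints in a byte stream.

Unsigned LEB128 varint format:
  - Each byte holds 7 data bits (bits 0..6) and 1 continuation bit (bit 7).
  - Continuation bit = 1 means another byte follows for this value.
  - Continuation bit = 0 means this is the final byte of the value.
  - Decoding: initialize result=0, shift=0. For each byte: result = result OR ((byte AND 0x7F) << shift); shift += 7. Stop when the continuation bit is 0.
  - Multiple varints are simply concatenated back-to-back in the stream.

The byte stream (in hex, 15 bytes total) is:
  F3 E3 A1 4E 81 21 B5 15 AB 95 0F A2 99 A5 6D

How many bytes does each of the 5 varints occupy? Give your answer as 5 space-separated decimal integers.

  byte[0]=0xF3 cont=1 payload=0x73=115: acc |= 115<<0 -> acc=115 shift=7
  byte[1]=0xE3 cont=1 payload=0x63=99: acc |= 99<<7 -> acc=12787 shift=14
  byte[2]=0xA1 cont=1 payload=0x21=33: acc |= 33<<14 -> acc=553459 shift=21
  byte[3]=0x4E cont=0 payload=0x4E=78: acc |= 78<<21 -> acc=164131315 shift=28 [end]
Varint 1: bytes[0:4] = F3 E3 A1 4E -> value 164131315 (4 byte(s))
  byte[4]=0x81 cont=1 payload=0x01=1: acc |= 1<<0 -> acc=1 shift=7
  byte[5]=0x21 cont=0 payload=0x21=33: acc |= 33<<7 -> acc=4225 shift=14 [end]
Varint 2: bytes[4:6] = 81 21 -> value 4225 (2 byte(s))
  byte[6]=0xB5 cont=1 payload=0x35=53: acc |= 53<<0 -> acc=53 shift=7
  byte[7]=0x15 cont=0 payload=0x15=21: acc |= 21<<7 -> acc=2741 shift=14 [end]
Varint 3: bytes[6:8] = B5 15 -> value 2741 (2 byte(s))
  byte[8]=0xAB cont=1 payload=0x2B=43: acc |= 43<<0 -> acc=43 shift=7
  byte[9]=0x95 cont=1 payload=0x15=21: acc |= 21<<7 -> acc=2731 shift=14
  byte[10]=0x0F cont=0 payload=0x0F=15: acc |= 15<<14 -> acc=248491 shift=21 [end]
Varint 4: bytes[8:11] = AB 95 0F -> value 248491 (3 byte(s))
  byte[11]=0xA2 cont=1 payload=0x22=34: acc |= 34<<0 -> acc=34 shift=7
  byte[12]=0x99 cont=1 payload=0x19=25: acc |= 25<<7 -> acc=3234 shift=14
  byte[13]=0xA5 cont=1 payload=0x25=37: acc |= 37<<14 -> acc=609442 shift=21
  byte[14]=0x6D cont=0 payload=0x6D=109: acc |= 109<<21 -> acc=229199010 shift=28 [end]
Varint 5: bytes[11:15] = A2 99 A5 6D -> value 229199010 (4 byte(s))

Answer: 4 2 2 3 4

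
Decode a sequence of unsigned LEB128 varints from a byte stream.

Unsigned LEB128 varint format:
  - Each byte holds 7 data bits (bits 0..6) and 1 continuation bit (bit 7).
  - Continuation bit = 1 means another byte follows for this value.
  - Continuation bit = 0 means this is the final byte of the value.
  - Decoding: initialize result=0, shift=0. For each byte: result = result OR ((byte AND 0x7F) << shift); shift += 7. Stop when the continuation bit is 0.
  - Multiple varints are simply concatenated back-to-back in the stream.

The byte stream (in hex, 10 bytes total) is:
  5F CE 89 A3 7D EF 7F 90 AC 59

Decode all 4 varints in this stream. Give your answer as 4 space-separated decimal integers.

  byte[0]=0x5F cont=0 payload=0x5F=95: acc |= 95<<0 -> acc=95 shift=7 [end]
Varint 1: bytes[0:1] = 5F -> value 95 (1 byte(s))
  byte[1]=0xCE cont=1 payload=0x4E=78: acc |= 78<<0 -> acc=78 shift=7
  byte[2]=0x89 cont=1 payload=0x09=9: acc |= 9<<7 -> acc=1230 shift=14
  byte[3]=0xA3 cont=1 payload=0x23=35: acc |= 35<<14 -> acc=574670 shift=21
  byte[4]=0x7D cont=0 payload=0x7D=125: acc |= 125<<21 -> acc=262718670 shift=28 [end]
Varint 2: bytes[1:5] = CE 89 A3 7D -> value 262718670 (4 byte(s))
  byte[5]=0xEF cont=1 payload=0x6F=111: acc |= 111<<0 -> acc=111 shift=7
  byte[6]=0x7F cont=0 payload=0x7F=127: acc |= 127<<7 -> acc=16367 shift=14 [end]
Varint 3: bytes[5:7] = EF 7F -> value 16367 (2 byte(s))
  byte[7]=0x90 cont=1 payload=0x10=16: acc |= 16<<0 -> acc=16 shift=7
  byte[8]=0xAC cont=1 payload=0x2C=44: acc |= 44<<7 -> acc=5648 shift=14
  byte[9]=0x59 cont=0 payload=0x59=89: acc |= 89<<14 -> acc=1463824 shift=21 [end]
Varint 4: bytes[7:10] = 90 AC 59 -> value 1463824 (3 byte(s))

Answer: 95 262718670 16367 1463824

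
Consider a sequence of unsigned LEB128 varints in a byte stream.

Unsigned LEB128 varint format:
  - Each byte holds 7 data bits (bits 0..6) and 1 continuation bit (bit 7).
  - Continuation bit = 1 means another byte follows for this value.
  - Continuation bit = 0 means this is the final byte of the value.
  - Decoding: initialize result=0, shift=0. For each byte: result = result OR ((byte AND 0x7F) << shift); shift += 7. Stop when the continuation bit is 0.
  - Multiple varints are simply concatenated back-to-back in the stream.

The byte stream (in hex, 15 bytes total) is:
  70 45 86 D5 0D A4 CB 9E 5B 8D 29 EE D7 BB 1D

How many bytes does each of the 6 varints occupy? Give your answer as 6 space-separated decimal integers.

Answer: 1 1 3 4 2 4

Derivation:
  byte[0]=0x70 cont=0 payload=0x70=112: acc |= 112<<0 -> acc=112 shift=7 [end]
Varint 1: bytes[0:1] = 70 -> value 112 (1 byte(s))
  byte[1]=0x45 cont=0 payload=0x45=69: acc |= 69<<0 -> acc=69 shift=7 [end]
Varint 2: bytes[1:2] = 45 -> value 69 (1 byte(s))
  byte[2]=0x86 cont=1 payload=0x06=6: acc |= 6<<0 -> acc=6 shift=7
  byte[3]=0xD5 cont=1 payload=0x55=85: acc |= 85<<7 -> acc=10886 shift=14
  byte[4]=0x0D cont=0 payload=0x0D=13: acc |= 13<<14 -> acc=223878 shift=21 [end]
Varint 3: bytes[2:5] = 86 D5 0D -> value 223878 (3 byte(s))
  byte[5]=0xA4 cont=1 payload=0x24=36: acc |= 36<<0 -> acc=36 shift=7
  byte[6]=0xCB cont=1 payload=0x4B=75: acc |= 75<<7 -> acc=9636 shift=14
  byte[7]=0x9E cont=1 payload=0x1E=30: acc |= 30<<14 -> acc=501156 shift=21
  byte[8]=0x5B cont=0 payload=0x5B=91: acc |= 91<<21 -> acc=191341988 shift=28 [end]
Varint 4: bytes[5:9] = A4 CB 9E 5B -> value 191341988 (4 byte(s))
  byte[9]=0x8D cont=1 payload=0x0D=13: acc |= 13<<0 -> acc=13 shift=7
  byte[10]=0x29 cont=0 payload=0x29=41: acc |= 41<<7 -> acc=5261 shift=14 [end]
Varint 5: bytes[9:11] = 8D 29 -> value 5261 (2 byte(s))
  byte[11]=0xEE cont=1 payload=0x6E=110: acc |= 110<<0 -> acc=110 shift=7
  byte[12]=0xD7 cont=1 payload=0x57=87: acc |= 87<<7 -> acc=11246 shift=14
  byte[13]=0xBB cont=1 payload=0x3B=59: acc |= 59<<14 -> acc=977902 shift=21
  byte[14]=0x1D cont=0 payload=0x1D=29: acc |= 29<<21 -> acc=61795310 shift=28 [end]
Varint 6: bytes[11:15] = EE D7 BB 1D -> value 61795310 (4 byte(s))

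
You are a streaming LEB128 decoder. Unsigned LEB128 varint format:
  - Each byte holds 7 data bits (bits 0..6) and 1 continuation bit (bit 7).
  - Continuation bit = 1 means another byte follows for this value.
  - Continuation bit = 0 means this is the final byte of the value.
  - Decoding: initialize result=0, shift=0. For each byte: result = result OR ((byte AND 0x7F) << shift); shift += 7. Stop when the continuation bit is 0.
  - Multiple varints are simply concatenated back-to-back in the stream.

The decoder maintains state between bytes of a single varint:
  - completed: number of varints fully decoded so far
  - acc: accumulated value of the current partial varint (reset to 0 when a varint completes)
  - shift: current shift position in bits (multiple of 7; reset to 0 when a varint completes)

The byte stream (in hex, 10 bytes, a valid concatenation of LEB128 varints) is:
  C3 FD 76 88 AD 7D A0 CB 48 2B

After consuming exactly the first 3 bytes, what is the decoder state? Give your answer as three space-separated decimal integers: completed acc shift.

byte[0]=0xC3 cont=1 payload=0x43: acc |= 67<<0 -> completed=0 acc=67 shift=7
byte[1]=0xFD cont=1 payload=0x7D: acc |= 125<<7 -> completed=0 acc=16067 shift=14
byte[2]=0x76 cont=0 payload=0x76: varint #1 complete (value=1949379); reset -> completed=1 acc=0 shift=0

Answer: 1 0 0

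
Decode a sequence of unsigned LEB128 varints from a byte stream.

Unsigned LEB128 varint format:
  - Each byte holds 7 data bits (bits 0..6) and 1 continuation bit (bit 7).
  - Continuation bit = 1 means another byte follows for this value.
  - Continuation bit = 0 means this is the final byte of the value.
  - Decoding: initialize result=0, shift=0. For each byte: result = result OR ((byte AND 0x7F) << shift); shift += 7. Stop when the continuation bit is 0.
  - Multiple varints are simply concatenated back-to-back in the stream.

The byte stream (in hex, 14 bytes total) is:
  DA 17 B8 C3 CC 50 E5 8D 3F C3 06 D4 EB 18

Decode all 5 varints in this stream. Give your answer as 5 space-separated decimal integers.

  byte[0]=0xDA cont=1 payload=0x5A=90: acc |= 90<<0 -> acc=90 shift=7
  byte[1]=0x17 cont=0 payload=0x17=23: acc |= 23<<7 -> acc=3034 shift=14 [end]
Varint 1: bytes[0:2] = DA 17 -> value 3034 (2 byte(s))
  byte[2]=0xB8 cont=1 payload=0x38=56: acc |= 56<<0 -> acc=56 shift=7
  byte[3]=0xC3 cont=1 payload=0x43=67: acc |= 67<<7 -> acc=8632 shift=14
  byte[4]=0xCC cont=1 payload=0x4C=76: acc |= 76<<14 -> acc=1253816 shift=21
  byte[5]=0x50 cont=0 payload=0x50=80: acc |= 80<<21 -> acc=169025976 shift=28 [end]
Varint 2: bytes[2:6] = B8 C3 CC 50 -> value 169025976 (4 byte(s))
  byte[6]=0xE5 cont=1 payload=0x65=101: acc |= 101<<0 -> acc=101 shift=7
  byte[7]=0x8D cont=1 payload=0x0D=13: acc |= 13<<7 -> acc=1765 shift=14
  byte[8]=0x3F cont=0 payload=0x3F=63: acc |= 63<<14 -> acc=1033957 shift=21 [end]
Varint 3: bytes[6:9] = E5 8D 3F -> value 1033957 (3 byte(s))
  byte[9]=0xC3 cont=1 payload=0x43=67: acc |= 67<<0 -> acc=67 shift=7
  byte[10]=0x06 cont=0 payload=0x06=6: acc |= 6<<7 -> acc=835 shift=14 [end]
Varint 4: bytes[9:11] = C3 06 -> value 835 (2 byte(s))
  byte[11]=0xD4 cont=1 payload=0x54=84: acc |= 84<<0 -> acc=84 shift=7
  byte[12]=0xEB cont=1 payload=0x6B=107: acc |= 107<<7 -> acc=13780 shift=14
  byte[13]=0x18 cont=0 payload=0x18=24: acc |= 24<<14 -> acc=406996 shift=21 [end]
Varint 5: bytes[11:14] = D4 EB 18 -> value 406996 (3 byte(s))

Answer: 3034 169025976 1033957 835 406996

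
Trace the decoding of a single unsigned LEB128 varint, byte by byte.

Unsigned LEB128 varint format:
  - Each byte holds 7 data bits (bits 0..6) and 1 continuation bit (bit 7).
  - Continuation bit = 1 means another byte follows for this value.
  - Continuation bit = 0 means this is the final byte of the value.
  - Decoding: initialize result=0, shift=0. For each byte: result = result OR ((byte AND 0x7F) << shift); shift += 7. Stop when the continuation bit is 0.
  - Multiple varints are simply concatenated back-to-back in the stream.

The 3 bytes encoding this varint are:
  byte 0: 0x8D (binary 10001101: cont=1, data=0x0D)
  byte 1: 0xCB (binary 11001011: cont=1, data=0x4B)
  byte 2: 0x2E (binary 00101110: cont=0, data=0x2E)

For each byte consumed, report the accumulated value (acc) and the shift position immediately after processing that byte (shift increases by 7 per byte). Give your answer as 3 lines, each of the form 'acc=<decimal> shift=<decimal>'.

Answer: acc=13 shift=7
acc=9613 shift=14
acc=763277 shift=21

Derivation:
byte 0=0x8D: payload=0x0D=13, contrib = 13<<0 = 13; acc -> 13, shift -> 7
byte 1=0xCB: payload=0x4B=75, contrib = 75<<7 = 9600; acc -> 9613, shift -> 14
byte 2=0x2E: payload=0x2E=46, contrib = 46<<14 = 753664; acc -> 763277, shift -> 21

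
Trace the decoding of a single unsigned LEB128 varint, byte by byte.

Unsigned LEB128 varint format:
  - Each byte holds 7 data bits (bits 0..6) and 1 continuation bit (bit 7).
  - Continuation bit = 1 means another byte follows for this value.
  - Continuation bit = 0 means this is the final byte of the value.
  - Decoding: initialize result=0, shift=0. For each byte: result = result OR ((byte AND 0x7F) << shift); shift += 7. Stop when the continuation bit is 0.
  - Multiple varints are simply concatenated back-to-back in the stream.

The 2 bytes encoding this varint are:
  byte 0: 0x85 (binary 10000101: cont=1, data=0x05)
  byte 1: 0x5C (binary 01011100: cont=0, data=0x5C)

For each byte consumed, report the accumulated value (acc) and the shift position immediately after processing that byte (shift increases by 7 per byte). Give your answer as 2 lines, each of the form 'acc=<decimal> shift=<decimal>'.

byte 0=0x85: payload=0x05=5, contrib = 5<<0 = 5; acc -> 5, shift -> 7
byte 1=0x5C: payload=0x5C=92, contrib = 92<<7 = 11776; acc -> 11781, shift -> 14

Answer: acc=5 shift=7
acc=11781 shift=14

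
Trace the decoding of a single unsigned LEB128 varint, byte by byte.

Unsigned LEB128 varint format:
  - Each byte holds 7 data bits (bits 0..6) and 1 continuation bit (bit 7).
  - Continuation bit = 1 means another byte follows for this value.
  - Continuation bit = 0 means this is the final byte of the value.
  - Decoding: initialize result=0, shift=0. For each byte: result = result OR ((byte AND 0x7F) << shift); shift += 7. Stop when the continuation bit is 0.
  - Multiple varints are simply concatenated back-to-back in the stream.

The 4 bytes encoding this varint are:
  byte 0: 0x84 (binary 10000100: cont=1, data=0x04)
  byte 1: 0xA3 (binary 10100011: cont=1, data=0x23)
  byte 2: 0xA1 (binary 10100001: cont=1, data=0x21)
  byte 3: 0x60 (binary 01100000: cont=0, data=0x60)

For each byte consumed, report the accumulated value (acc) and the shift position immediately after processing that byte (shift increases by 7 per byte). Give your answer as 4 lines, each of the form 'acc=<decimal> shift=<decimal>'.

Answer: acc=4 shift=7
acc=4484 shift=14
acc=545156 shift=21
acc=201871748 shift=28

Derivation:
byte 0=0x84: payload=0x04=4, contrib = 4<<0 = 4; acc -> 4, shift -> 7
byte 1=0xA3: payload=0x23=35, contrib = 35<<7 = 4480; acc -> 4484, shift -> 14
byte 2=0xA1: payload=0x21=33, contrib = 33<<14 = 540672; acc -> 545156, shift -> 21
byte 3=0x60: payload=0x60=96, contrib = 96<<21 = 201326592; acc -> 201871748, shift -> 28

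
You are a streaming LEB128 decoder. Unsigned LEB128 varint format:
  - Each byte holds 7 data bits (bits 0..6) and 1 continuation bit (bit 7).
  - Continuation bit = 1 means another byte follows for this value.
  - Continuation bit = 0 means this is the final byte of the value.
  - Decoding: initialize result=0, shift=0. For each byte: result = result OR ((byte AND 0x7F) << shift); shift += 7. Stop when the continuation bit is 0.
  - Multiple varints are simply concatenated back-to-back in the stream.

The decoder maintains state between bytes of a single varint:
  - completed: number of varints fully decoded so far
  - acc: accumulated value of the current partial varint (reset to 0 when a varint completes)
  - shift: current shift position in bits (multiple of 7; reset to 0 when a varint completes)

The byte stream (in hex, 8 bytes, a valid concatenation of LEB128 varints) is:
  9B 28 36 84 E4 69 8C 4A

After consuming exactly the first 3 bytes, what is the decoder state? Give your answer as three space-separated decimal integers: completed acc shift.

byte[0]=0x9B cont=1 payload=0x1B: acc |= 27<<0 -> completed=0 acc=27 shift=7
byte[1]=0x28 cont=0 payload=0x28: varint #1 complete (value=5147); reset -> completed=1 acc=0 shift=0
byte[2]=0x36 cont=0 payload=0x36: varint #2 complete (value=54); reset -> completed=2 acc=0 shift=0

Answer: 2 0 0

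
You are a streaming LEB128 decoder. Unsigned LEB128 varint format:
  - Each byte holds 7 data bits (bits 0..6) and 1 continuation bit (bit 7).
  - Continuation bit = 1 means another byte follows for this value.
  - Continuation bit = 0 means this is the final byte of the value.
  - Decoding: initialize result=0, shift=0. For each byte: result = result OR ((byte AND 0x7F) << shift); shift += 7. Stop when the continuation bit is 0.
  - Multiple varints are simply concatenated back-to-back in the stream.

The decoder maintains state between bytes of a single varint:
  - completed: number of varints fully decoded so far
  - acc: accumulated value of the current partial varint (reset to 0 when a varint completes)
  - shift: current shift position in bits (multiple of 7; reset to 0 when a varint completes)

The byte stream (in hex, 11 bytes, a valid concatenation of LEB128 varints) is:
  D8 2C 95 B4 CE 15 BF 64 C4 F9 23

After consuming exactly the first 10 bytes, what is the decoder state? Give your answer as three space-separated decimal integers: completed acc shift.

Answer: 3 15556 14

Derivation:
byte[0]=0xD8 cont=1 payload=0x58: acc |= 88<<0 -> completed=0 acc=88 shift=7
byte[1]=0x2C cont=0 payload=0x2C: varint #1 complete (value=5720); reset -> completed=1 acc=0 shift=0
byte[2]=0x95 cont=1 payload=0x15: acc |= 21<<0 -> completed=1 acc=21 shift=7
byte[3]=0xB4 cont=1 payload=0x34: acc |= 52<<7 -> completed=1 acc=6677 shift=14
byte[4]=0xCE cont=1 payload=0x4E: acc |= 78<<14 -> completed=1 acc=1284629 shift=21
byte[5]=0x15 cont=0 payload=0x15: varint #2 complete (value=45324821); reset -> completed=2 acc=0 shift=0
byte[6]=0xBF cont=1 payload=0x3F: acc |= 63<<0 -> completed=2 acc=63 shift=7
byte[7]=0x64 cont=0 payload=0x64: varint #3 complete (value=12863); reset -> completed=3 acc=0 shift=0
byte[8]=0xC4 cont=1 payload=0x44: acc |= 68<<0 -> completed=3 acc=68 shift=7
byte[9]=0xF9 cont=1 payload=0x79: acc |= 121<<7 -> completed=3 acc=15556 shift=14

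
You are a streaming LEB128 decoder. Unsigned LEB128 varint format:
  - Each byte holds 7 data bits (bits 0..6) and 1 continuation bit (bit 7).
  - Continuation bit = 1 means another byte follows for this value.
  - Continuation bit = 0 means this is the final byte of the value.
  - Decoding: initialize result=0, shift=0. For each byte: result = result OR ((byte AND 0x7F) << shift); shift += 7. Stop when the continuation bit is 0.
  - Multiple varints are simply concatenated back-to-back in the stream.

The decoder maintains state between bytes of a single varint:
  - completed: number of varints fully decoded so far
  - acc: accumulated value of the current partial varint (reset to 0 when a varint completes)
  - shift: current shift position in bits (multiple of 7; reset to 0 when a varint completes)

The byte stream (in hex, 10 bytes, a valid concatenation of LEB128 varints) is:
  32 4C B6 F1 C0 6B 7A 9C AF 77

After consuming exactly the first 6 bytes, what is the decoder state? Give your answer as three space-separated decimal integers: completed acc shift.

byte[0]=0x32 cont=0 payload=0x32: varint #1 complete (value=50); reset -> completed=1 acc=0 shift=0
byte[1]=0x4C cont=0 payload=0x4C: varint #2 complete (value=76); reset -> completed=2 acc=0 shift=0
byte[2]=0xB6 cont=1 payload=0x36: acc |= 54<<0 -> completed=2 acc=54 shift=7
byte[3]=0xF1 cont=1 payload=0x71: acc |= 113<<7 -> completed=2 acc=14518 shift=14
byte[4]=0xC0 cont=1 payload=0x40: acc |= 64<<14 -> completed=2 acc=1063094 shift=21
byte[5]=0x6B cont=0 payload=0x6B: varint #3 complete (value=225458358); reset -> completed=3 acc=0 shift=0

Answer: 3 0 0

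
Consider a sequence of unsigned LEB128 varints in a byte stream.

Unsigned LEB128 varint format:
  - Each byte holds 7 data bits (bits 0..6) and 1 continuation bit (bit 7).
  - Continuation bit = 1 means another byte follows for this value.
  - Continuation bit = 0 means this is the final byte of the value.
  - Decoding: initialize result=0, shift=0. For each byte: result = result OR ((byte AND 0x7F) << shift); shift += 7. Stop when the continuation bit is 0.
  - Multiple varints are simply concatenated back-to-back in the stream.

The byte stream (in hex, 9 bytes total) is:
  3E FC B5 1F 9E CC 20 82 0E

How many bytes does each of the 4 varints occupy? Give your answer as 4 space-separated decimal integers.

Answer: 1 3 3 2

Derivation:
  byte[0]=0x3E cont=0 payload=0x3E=62: acc |= 62<<0 -> acc=62 shift=7 [end]
Varint 1: bytes[0:1] = 3E -> value 62 (1 byte(s))
  byte[1]=0xFC cont=1 payload=0x7C=124: acc |= 124<<0 -> acc=124 shift=7
  byte[2]=0xB5 cont=1 payload=0x35=53: acc |= 53<<7 -> acc=6908 shift=14
  byte[3]=0x1F cont=0 payload=0x1F=31: acc |= 31<<14 -> acc=514812 shift=21 [end]
Varint 2: bytes[1:4] = FC B5 1F -> value 514812 (3 byte(s))
  byte[4]=0x9E cont=1 payload=0x1E=30: acc |= 30<<0 -> acc=30 shift=7
  byte[5]=0xCC cont=1 payload=0x4C=76: acc |= 76<<7 -> acc=9758 shift=14
  byte[6]=0x20 cont=0 payload=0x20=32: acc |= 32<<14 -> acc=534046 shift=21 [end]
Varint 3: bytes[4:7] = 9E CC 20 -> value 534046 (3 byte(s))
  byte[7]=0x82 cont=1 payload=0x02=2: acc |= 2<<0 -> acc=2 shift=7
  byte[8]=0x0E cont=0 payload=0x0E=14: acc |= 14<<7 -> acc=1794 shift=14 [end]
Varint 4: bytes[7:9] = 82 0E -> value 1794 (2 byte(s))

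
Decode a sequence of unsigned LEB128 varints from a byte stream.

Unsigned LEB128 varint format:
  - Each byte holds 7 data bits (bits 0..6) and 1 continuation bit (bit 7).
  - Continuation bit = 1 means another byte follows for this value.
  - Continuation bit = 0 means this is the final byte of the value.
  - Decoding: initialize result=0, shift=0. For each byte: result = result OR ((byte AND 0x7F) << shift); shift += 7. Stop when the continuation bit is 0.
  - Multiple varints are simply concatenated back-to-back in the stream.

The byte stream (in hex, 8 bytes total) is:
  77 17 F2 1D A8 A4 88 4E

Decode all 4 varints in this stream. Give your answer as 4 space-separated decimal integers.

Answer: 119 23 3826 163713576

Derivation:
  byte[0]=0x77 cont=0 payload=0x77=119: acc |= 119<<0 -> acc=119 shift=7 [end]
Varint 1: bytes[0:1] = 77 -> value 119 (1 byte(s))
  byte[1]=0x17 cont=0 payload=0x17=23: acc |= 23<<0 -> acc=23 shift=7 [end]
Varint 2: bytes[1:2] = 17 -> value 23 (1 byte(s))
  byte[2]=0xF2 cont=1 payload=0x72=114: acc |= 114<<0 -> acc=114 shift=7
  byte[3]=0x1D cont=0 payload=0x1D=29: acc |= 29<<7 -> acc=3826 shift=14 [end]
Varint 3: bytes[2:4] = F2 1D -> value 3826 (2 byte(s))
  byte[4]=0xA8 cont=1 payload=0x28=40: acc |= 40<<0 -> acc=40 shift=7
  byte[5]=0xA4 cont=1 payload=0x24=36: acc |= 36<<7 -> acc=4648 shift=14
  byte[6]=0x88 cont=1 payload=0x08=8: acc |= 8<<14 -> acc=135720 shift=21
  byte[7]=0x4E cont=0 payload=0x4E=78: acc |= 78<<21 -> acc=163713576 shift=28 [end]
Varint 4: bytes[4:8] = A8 A4 88 4E -> value 163713576 (4 byte(s))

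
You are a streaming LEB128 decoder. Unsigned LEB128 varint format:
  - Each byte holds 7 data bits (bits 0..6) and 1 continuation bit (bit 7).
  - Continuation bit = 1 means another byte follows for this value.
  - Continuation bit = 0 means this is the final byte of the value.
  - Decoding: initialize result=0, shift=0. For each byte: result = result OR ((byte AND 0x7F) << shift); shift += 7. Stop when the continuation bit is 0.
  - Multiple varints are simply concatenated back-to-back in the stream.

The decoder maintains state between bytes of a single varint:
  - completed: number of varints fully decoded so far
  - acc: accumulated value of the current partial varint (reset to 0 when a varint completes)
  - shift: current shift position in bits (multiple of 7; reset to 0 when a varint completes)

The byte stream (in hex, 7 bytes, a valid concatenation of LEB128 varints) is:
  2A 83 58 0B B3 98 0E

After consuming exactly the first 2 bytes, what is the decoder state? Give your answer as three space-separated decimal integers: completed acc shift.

Answer: 1 3 7

Derivation:
byte[0]=0x2A cont=0 payload=0x2A: varint #1 complete (value=42); reset -> completed=1 acc=0 shift=0
byte[1]=0x83 cont=1 payload=0x03: acc |= 3<<0 -> completed=1 acc=3 shift=7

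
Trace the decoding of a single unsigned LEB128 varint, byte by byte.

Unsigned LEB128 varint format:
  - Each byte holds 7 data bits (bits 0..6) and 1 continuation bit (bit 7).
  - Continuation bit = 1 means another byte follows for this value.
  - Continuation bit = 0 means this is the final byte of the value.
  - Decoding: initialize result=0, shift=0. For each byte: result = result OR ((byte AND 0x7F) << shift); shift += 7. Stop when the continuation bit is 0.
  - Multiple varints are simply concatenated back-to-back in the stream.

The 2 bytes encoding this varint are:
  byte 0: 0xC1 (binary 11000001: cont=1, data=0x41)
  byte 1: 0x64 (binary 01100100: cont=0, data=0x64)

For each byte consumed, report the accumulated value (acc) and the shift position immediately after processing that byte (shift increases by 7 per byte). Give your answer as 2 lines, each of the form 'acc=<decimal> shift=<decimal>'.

byte 0=0xC1: payload=0x41=65, contrib = 65<<0 = 65; acc -> 65, shift -> 7
byte 1=0x64: payload=0x64=100, contrib = 100<<7 = 12800; acc -> 12865, shift -> 14

Answer: acc=65 shift=7
acc=12865 shift=14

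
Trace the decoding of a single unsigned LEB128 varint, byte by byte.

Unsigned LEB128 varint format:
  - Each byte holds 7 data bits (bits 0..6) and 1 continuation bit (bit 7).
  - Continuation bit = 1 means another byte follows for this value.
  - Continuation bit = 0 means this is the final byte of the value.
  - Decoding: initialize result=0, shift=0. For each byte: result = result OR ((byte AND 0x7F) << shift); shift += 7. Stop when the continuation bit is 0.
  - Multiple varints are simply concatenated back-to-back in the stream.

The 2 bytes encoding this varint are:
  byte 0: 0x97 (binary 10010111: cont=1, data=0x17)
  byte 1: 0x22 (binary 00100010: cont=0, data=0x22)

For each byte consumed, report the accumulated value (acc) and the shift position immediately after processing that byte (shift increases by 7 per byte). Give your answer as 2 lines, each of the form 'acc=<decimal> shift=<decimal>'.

Answer: acc=23 shift=7
acc=4375 shift=14

Derivation:
byte 0=0x97: payload=0x17=23, contrib = 23<<0 = 23; acc -> 23, shift -> 7
byte 1=0x22: payload=0x22=34, contrib = 34<<7 = 4352; acc -> 4375, shift -> 14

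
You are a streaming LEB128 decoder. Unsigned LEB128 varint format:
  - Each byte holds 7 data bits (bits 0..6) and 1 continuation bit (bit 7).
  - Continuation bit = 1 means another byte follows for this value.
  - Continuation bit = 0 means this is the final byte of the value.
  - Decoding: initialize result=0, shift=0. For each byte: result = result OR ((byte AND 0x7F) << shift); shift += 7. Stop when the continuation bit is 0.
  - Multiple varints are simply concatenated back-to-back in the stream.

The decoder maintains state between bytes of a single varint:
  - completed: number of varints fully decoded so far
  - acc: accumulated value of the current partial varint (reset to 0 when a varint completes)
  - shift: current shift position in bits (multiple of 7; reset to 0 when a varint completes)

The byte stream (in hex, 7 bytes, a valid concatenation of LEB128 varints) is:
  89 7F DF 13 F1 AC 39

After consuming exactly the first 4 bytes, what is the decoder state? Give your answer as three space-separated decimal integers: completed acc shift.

Answer: 2 0 0

Derivation:
byte[0]=0x89 cont=1 payload=0x09: acc |= 9<<0 -> completed=0 acc=9 shift=7
byte[1]=0x7F cont=0 payload=0x7F: varint #1 complete (value=16265); reset -> completed=1 acc=0 shift=0
byte[2]=0xDF cont=1 payload=0x5F: acc |= 95<<0 -> completed=1 acc=95 shift=7
byte[3]=0x13 cont=0 payload=0x13: varint #2 complete (value=2527); reset -> completed=2 acc=0 shift=0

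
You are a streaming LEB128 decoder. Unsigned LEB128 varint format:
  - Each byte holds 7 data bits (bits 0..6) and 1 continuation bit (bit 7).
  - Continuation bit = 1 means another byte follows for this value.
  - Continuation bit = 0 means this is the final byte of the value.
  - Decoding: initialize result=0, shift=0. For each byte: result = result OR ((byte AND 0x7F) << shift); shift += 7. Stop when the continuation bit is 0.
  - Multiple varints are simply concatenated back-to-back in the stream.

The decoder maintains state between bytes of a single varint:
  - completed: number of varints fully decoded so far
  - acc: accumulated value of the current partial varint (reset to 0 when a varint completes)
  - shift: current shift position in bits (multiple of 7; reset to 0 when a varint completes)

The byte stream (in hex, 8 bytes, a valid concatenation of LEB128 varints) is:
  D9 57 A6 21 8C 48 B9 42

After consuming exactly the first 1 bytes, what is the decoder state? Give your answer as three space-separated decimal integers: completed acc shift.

byte[0]=0xD9 cont=1 payload=0x59: acc |= 89<<0 -> completed=0 acc=89 shift=7

Answer: 0 89 7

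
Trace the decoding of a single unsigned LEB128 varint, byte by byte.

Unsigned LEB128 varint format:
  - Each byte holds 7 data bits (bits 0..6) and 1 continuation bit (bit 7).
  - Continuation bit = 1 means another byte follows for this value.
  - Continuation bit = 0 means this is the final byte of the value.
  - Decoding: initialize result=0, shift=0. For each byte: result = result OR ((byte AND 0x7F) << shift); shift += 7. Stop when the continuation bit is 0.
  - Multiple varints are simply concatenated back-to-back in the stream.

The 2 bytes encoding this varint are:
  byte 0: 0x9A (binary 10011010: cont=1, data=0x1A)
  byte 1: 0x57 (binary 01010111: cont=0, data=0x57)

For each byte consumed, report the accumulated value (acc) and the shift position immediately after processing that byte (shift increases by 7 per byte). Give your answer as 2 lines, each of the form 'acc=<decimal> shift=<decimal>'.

byte 0=0x9A: payload=0x1A=26, contrib = 26<<0 = 26; acc -> 26, shift -> 7
byte 1=0x57: payload=0x57=87, contrib = 87<<7 = 11136; acc -> 11162, shift -> 14

Answer: acc=26 shift=7
acc=11162 shift=14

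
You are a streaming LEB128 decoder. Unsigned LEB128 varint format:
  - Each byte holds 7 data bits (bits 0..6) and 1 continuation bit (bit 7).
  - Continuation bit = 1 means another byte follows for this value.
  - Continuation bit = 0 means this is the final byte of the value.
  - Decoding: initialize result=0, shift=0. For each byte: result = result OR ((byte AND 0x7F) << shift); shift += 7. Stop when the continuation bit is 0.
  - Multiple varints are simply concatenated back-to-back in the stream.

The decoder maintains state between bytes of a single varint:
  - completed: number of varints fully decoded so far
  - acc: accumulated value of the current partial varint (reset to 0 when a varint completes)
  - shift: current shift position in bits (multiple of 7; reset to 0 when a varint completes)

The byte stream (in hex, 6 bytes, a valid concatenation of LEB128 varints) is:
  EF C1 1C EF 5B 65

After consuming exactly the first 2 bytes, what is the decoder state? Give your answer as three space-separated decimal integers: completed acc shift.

Answer: 0 8431 14

Derivation:
byte[0]=0xEF cont=1 payload=0x6F: acc |= 111<<0 -> completed=0 acc=111 shift=7
byte[1]=0xC1 cont=1 payload=0x41: acc |= 65<<7 -> completed=0 acc=8431 shift=14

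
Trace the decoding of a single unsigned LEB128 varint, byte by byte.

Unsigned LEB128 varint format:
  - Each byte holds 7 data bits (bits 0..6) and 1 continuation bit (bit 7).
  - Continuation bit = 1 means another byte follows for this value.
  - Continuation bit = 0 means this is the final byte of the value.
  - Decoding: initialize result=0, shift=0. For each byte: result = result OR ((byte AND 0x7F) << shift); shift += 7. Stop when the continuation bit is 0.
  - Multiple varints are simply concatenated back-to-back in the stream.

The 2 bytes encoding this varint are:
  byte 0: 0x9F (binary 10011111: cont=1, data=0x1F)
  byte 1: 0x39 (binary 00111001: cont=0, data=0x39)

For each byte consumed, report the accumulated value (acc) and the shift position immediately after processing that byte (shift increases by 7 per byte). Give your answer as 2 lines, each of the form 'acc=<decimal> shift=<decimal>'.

Answer: acc=31 shift=7
acc=7327 shift=14

Derivation:
byte 0=0x9F: payload=0x1F=31, contrib = 31<<0 = 31; acc -> 31, shift -> 7
byte 1=0x39: payload=0x39=57, contrib = 57<<7 = 7296; acc -> 7327, shift -> 14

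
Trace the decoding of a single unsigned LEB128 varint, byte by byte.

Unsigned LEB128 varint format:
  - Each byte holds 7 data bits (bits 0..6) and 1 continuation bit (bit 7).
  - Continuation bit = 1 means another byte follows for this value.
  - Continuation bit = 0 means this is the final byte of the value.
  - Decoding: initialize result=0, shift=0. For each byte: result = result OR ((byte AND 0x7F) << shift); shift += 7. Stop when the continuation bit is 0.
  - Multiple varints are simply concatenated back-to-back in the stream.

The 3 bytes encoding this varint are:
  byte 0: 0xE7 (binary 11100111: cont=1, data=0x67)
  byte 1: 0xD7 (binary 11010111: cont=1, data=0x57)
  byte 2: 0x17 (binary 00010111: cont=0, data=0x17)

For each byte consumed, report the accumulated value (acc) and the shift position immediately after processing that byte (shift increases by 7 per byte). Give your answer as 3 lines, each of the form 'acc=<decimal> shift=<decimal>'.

Answer: acc=103 shift=7
acc=11239 shift=14
acc=388071 shift=21

Derivation:
byte 0=0xE7: payload=0x67=103, contrib = 103<<0 = 103; acc -> 103, shift -> 7
byte 1=0xD7: payload=0x57=87, contrib = 87<<7 = 11136; acc -> 11239, shift -> 14
byte 2=0x17: payload=0x17=23, contrib = 23<<14 = 376832; acc -> 388071, shift -> 21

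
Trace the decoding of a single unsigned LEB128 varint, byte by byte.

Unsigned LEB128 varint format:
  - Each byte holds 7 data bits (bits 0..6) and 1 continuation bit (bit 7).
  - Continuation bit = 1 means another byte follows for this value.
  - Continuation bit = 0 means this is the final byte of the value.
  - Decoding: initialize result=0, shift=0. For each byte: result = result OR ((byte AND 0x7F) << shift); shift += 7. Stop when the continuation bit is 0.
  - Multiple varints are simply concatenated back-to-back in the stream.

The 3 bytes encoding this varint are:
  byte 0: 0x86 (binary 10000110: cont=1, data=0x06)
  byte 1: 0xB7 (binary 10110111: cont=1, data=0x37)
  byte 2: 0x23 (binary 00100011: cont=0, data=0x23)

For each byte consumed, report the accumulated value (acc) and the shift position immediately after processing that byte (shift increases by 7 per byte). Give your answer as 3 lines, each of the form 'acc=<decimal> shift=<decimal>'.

byte 0=0x86: payload=0x06=6, contrib = 6<<0 = 6; acc -> 6, shift -> 7
byte 1=0xB7: payload=0x37=55, contrib = 55<<7 = 7040; acc -> 7046, shift -> 14
byte 2=0x23: payload=0x23=35, contrib = 35<<14 = 573440; acc -> 580486, shift -> 21

Answer: acc=6 shift=7
acc=7046 shift=14
acc=580486 shift=21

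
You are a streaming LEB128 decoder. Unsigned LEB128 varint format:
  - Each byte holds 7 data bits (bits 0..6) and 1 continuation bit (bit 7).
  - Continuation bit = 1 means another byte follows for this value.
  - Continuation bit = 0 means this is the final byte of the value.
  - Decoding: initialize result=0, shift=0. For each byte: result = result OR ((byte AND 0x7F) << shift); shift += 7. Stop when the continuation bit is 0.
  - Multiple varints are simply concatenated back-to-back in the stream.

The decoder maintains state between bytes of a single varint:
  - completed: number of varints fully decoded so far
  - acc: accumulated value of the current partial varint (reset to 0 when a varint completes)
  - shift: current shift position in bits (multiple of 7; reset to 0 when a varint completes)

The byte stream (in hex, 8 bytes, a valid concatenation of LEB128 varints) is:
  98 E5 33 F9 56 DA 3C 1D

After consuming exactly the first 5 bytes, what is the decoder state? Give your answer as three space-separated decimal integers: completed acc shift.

Answer: 2 0 0

Derivation:
byte[0]=0x98 cont=1 payload=0x18: acc |= 24<<0 -> completed=0 acc=24 shift=7
byte[1]=0xE5 cont=1 payload=0x65: acc |= 101<<7 -> completed=0 acc=12952 shift=14
byte[2]=0x33 cont=0 payload=0x33: varint #1 complete (value=848536); reset -> completed=1 acc=0 shift=0
byte[3]=0xF9 cont=1 payload=0x79: acc |= 121<<0 -> completed=1 acc=121 shift=7
byte[4]=0x56 cont=0 payload=0x56: varint #2 complete (value=11129); reset -> completed=2 acc=0 shift=0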